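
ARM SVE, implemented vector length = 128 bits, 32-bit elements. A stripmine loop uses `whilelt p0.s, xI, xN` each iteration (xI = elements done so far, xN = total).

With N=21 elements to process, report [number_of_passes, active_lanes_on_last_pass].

[iterations, last_vl] = [6, 1]

lane count: 128 div 32 = 4
N=21: ⌈21/4⌉ = 6 iters; last vl = 21 − 5×4 = 1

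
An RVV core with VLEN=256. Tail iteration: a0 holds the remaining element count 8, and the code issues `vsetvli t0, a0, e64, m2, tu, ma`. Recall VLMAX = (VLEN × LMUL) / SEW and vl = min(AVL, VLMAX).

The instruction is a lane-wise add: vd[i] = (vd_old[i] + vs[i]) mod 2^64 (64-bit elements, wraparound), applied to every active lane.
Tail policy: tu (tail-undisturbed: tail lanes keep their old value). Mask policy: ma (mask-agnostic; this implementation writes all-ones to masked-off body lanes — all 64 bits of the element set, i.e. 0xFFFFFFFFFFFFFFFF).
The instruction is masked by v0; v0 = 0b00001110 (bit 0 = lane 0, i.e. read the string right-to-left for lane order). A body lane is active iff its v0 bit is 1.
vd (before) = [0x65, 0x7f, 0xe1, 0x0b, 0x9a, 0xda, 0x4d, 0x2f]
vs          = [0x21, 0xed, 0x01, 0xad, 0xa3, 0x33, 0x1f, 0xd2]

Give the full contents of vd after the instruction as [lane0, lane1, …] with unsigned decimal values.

VLMAX = (256 × 2) / 64 = 8 lanes
AVL=8 ≤ VLMAX=8, so vl = 8
vd[0] mask-off/ones -> 0xffffffffffffffff
vd[1] add(0x7f,0xed) -> 0x16c
vd[2] add(0xe1,0x01) -> 0xe2
vd[3] add(0x0b,0xad) -> 0xb8
vd[4] mask-off/ones -> 0xffffffffffffffff
vd[5] mask-off/ones -> 0xffffffffffffffff
vd[6] mask-off/ones -> 0xffffffffffffffff
vd[7] mask-off/ones -> 0xffffffffffffffff

vd = [18446744073709551615, 364, 226, 184, 18446744073709551615, 18446744073709551615, 18446744073709551615, 18446744073709551615]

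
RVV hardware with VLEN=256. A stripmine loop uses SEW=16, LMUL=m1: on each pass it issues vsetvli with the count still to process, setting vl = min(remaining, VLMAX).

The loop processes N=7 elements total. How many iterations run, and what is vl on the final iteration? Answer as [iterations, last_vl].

[iterations, last_vl] = [1, 7]

VLMAX = VLEN×LMUL/SEW = 256×1/16 = 16
iterations = ceil(7/16) = 1; final-pass vl = 7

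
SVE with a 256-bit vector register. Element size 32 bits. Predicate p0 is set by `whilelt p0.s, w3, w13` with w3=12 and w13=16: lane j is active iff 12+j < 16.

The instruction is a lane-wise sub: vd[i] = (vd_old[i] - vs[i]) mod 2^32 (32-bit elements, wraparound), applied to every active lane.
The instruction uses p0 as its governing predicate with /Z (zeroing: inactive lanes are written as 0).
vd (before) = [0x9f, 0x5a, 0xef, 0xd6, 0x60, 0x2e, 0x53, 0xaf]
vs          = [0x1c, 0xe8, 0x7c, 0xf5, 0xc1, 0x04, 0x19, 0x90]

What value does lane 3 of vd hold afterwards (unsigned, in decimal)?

register lanes = 256/32 = 8
whilelt: lane j active iff 12+j < 16 → j < 4 → 4 active
  i=0: sub(0x9f,0x1c) → 131
  i=1: sub(0x5a,0xe8) → 4294967154
  i=2: sub(0xef,0x7c) → 115
  i=3: sub(0xd6,0xf5) → 4294967265
  i=4: tail/zero → 0
  i=5: tail/zero → 0
  i=6: tail/zero → 0
  i=7: tail/zero → 0

vd[3] = 4294967265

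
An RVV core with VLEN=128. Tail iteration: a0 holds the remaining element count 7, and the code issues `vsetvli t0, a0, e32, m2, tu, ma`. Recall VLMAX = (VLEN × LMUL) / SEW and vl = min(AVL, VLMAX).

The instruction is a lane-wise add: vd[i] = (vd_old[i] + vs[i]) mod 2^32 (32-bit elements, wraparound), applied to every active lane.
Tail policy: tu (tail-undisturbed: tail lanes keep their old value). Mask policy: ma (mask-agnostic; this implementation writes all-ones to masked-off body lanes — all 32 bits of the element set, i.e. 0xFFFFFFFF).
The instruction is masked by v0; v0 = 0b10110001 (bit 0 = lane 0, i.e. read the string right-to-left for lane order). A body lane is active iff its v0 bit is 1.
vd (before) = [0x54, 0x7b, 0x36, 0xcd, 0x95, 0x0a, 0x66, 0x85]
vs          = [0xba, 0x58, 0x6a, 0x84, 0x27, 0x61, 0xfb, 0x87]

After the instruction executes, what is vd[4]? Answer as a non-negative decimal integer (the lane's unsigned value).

vd[4] = 188

VLMAX = VLEN×LMUL/SEW = 128×2/32 = 8
AVL=7 ≤ VLMAX=8, so vl = 7
vd[0] add(0x54,0xba) -> 0x10e
vd[1] mask-off/ones -> 0xffffffff
vd[2] mask-off/ones -> 0xffffffff
vd[3] mask-off/ones -> 0xffffffff
vd[4] add(0x95,0x27) -> 0xbc
vd[5] add(0x0a,0x61) -> 0x6b
vd[6] mask-off/ones -> 0xffffffff
vd[7] tail/keep -> 0x85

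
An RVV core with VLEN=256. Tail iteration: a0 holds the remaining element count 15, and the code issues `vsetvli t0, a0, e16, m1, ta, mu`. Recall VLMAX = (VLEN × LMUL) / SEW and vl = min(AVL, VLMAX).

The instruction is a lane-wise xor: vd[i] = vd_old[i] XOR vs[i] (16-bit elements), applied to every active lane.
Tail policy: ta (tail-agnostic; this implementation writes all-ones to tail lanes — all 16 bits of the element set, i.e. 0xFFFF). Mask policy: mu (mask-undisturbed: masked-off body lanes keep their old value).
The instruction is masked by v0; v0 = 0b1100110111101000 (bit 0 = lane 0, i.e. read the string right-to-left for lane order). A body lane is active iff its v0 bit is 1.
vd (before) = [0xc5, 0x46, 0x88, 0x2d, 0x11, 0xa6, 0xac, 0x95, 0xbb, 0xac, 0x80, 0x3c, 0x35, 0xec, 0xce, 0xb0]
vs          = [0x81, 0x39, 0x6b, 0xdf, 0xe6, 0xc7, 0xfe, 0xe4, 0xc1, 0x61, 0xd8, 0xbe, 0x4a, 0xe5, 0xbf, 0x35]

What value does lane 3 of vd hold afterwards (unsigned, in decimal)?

vd[3] = 242

lanes per group: 256·1/16 = 16
AVL=15 ≤ VLMAX=16, so vl = 15
lane  0: mask-off/keep ⇒ 0xc5
lane  1: mask-off/keep ⇒ 0x46
lane  2: mask-off/keep ⇒ 0x88
lane  3: xor(0x2d,0xdf) ⇒ 0xf2
lane  4: mask-off/keep ⇒ 0x11
lane  5: xor(0xa6,0xc7) ⇒ 0x61
lane  6: xor(0xac,0xfe) ⇒ 0x52
lane  7: xor(0x95,0xe4) ⇒ 0x71
lane  8: xor(0xbb,0xc1) ⇒ 0x7a
lane  9: mask-off/keep ⇒ 0xac
lane 10: xor(0x80,0xd8) ⇒ 0x58
lane 11: xor(0x3c,0xbe) ⇒ 0x82
lane 12: mask-off/keep ⇒ 0x35
lane 13: mask-off/keep ⇒ 0xec
lane 14: xor(0xce,0xbf) ⇒ 0x71
lane 15: tail/ones ⇒ 0xffff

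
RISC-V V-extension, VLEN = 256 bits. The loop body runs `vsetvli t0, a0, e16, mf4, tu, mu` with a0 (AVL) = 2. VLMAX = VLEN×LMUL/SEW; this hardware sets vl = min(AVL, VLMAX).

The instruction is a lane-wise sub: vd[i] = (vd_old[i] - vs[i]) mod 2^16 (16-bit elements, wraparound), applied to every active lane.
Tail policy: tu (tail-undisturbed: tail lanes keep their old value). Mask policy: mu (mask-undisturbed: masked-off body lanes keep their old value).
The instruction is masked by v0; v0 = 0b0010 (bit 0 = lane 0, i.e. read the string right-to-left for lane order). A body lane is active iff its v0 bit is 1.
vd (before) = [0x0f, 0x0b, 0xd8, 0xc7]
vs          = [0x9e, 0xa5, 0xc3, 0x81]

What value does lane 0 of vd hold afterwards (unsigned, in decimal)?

VLMAX = VLEN×LMUL/SEW = 256×1/4/16 = 4
AVL=2 ≤ VLMAX=4, so vl = 2
  i=0: mask-off/keep → 15
  i=1: sub(0x0b,0xa5) → 65382
  i=2: tail/keep → 216
  i=3: tail/keep → 199

vd[0] = 15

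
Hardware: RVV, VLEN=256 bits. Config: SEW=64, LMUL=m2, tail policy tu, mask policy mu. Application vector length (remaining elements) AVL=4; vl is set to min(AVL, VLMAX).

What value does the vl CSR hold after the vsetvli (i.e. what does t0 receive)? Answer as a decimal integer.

vl = 4

VLMAX = (256 × 2) / 64 = 8 lanes
vl ← min(4, 8) = 4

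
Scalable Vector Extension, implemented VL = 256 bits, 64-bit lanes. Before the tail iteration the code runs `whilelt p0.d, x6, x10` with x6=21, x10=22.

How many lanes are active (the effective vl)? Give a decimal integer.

lane count: 256 div 64 = 4
whilelt: lane j active iff 21+j < 22 → j < 1 → 1 active

vl = 1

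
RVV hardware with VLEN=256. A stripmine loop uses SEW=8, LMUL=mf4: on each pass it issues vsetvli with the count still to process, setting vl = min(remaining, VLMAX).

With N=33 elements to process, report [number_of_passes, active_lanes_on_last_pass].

lanes per group: 256·1/4/8 = 8
33 elements at 8/iter → 5 passes, remainder 1 on the last

[iterations, last_vl] = [5, 1]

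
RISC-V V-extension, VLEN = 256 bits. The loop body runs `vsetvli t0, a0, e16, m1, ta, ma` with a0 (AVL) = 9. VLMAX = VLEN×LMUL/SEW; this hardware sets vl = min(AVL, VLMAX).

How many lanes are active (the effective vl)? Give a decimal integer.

vl = 9

VLMAX = VLEN×LMUL/SEW = 256×1/16 = 16
vl ← min(9, 16) = 9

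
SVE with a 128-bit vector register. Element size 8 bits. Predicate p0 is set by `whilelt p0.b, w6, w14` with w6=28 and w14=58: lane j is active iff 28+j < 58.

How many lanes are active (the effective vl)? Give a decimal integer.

vl = 16

128-bit reg / 8-bit elem → 16 lanes
active while 28+j < 58, i.e. j ∈ [0,30) capped at 16 ⇒ 16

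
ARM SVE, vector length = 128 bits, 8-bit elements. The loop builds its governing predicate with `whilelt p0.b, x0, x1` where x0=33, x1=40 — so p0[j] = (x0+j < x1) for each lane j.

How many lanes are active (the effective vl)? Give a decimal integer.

vl = 7

128-bit reg / 8-bit elem → 16 lanes
active while 33+j < 40, i.e. j ∈ [0,7) capped at 16 ⇒ 7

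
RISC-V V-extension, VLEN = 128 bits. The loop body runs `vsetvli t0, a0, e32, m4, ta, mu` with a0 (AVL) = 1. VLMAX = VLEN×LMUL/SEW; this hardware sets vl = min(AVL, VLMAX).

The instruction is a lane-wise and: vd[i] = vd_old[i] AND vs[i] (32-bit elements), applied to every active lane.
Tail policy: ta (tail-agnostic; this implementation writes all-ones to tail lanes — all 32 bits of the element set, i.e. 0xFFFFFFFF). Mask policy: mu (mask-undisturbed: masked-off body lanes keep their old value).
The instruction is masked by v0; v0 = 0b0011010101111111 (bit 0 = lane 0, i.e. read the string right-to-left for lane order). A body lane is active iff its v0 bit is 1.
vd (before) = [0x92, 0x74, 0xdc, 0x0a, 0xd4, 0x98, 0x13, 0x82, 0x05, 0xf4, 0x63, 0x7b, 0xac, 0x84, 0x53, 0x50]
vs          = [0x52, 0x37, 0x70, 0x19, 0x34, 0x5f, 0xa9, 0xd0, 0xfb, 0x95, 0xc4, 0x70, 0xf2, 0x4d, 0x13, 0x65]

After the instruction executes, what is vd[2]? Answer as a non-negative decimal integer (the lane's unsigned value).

vd[2] = 4294967295

lanes per group: 128·4/32 = 16
vl = min(AVL, VLMAX) = min(1, 16) = 1
lane  0: and(0x92,0x52) ⇒ 0x12
lane  1: tail/ones ⇒ 0xffffffff
lane  2: tail/ones ⇒ 0xffffffff
lane  3: tail/ones ⇒ 0xffffffff
lane  4: tail/ones ⇒ 0xffffffff
lane  5: tail/ones ⇒ 0xffffffff
lane  6: tail/ones ⇒ 0xffffffff
lane  7: tail/ones ⇒ 0xffffffff
lane  8: tail/ones ⇒ 0xffffffff
lane  9: tail/ones ⇒ 0xffffffff
lane 10: tail/ones ⇒ 0xffffffff
lane 11: tail/ones ⇒ 0xffffffff
lane 12: tail/ones ⇒ 0xffffffff
lane 13: tail/ones ⇒ 0xffffffff
lane 14: tail/ones ⇒ 0xffffffff
lane 15: tail/ones ⇒ 0xffffffff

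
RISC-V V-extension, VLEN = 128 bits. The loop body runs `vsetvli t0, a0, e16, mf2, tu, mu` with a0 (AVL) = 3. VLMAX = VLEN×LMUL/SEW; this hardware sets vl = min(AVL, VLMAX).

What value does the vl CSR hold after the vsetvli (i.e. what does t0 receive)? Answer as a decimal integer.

lanes per group: 128·1/2/16 = 4
AVL=3 ≤ VLMAX=4, so vl = 3

vl = 3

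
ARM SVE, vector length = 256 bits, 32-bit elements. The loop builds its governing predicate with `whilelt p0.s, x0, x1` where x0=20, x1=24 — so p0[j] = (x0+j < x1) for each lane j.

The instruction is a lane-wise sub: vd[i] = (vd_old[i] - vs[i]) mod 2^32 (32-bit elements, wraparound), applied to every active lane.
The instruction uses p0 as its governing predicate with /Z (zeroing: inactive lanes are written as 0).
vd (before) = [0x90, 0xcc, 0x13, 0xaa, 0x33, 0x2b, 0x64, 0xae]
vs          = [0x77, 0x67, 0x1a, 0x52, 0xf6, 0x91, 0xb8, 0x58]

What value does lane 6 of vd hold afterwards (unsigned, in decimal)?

vd[6] = 0

256-bit reg / 32-bit elem → 8 lanes
whilelt: lane j active iff 20+j < 24 → j < 4 → 4 active
lane  0: sub(0x90,0x77) ⇒ 0x19
lane  1: sub(0xcc,0x67) ⇒ 0x65
lane  2: sub(0x13,0x1a) ⇒ 0xfffffff9
lane  3: sub(0xaa,0x52) ⇒ 0x58
lane  4: tail/zero ⇒ 0x00
lane  5: tail/zero ⇒ 0x00
lane  6: tail/zero ⇒ 0x00
lane  7: tail/zero ⇒ 0x00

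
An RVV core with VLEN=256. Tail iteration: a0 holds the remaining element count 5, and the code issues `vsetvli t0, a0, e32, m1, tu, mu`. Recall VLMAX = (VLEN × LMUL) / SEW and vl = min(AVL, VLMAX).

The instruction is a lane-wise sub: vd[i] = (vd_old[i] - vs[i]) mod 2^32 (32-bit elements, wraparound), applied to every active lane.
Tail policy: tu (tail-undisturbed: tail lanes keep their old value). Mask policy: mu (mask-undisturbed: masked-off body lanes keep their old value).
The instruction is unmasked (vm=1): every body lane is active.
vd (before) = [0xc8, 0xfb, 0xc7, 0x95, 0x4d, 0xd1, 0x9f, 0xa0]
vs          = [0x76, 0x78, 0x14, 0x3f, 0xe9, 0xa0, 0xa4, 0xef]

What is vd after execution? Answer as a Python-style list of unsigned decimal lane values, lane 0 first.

vd = [82, 131, 179, 86, 4294967140, 209, 159, 160]

VLMAX = VLEN×LMUL/SEW = 256×1/32 = 8
vl = min(AVL, VLMAX) = min(5, 8) = 5
vd[0] sub(0xc8,0x76) -> 0x52
vd[1] sub(0xfb,0x78) -> 0x83
vd[2] sub(0xc7,0x14) -> 0xb3
vd[3] sub(0x95,0x3f) -> 0x56
vd[4] sub(0x4d,0xe9) -> 0xffffff64
vd[5] tail/keep -> 0xd1
vd[6] tail/keep -> 0x9f
vd[7] tail/keep -> 0xa0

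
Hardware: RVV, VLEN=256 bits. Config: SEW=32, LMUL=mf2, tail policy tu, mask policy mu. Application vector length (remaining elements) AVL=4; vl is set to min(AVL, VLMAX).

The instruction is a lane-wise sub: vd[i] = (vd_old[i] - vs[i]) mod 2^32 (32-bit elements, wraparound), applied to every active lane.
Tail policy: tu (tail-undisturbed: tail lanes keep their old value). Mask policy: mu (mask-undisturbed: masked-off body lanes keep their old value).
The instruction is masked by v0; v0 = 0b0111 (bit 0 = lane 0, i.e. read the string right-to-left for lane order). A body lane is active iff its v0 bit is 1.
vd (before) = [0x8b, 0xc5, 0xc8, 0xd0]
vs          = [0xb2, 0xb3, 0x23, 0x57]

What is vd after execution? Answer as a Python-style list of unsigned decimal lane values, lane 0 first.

lanes per group: 256·1/2/32 = 4
vl ← min(4, 4) = 4
vd[0] sub(0x8b,0xb2) -> 0xffffffd9
vd[1] sub(0xc5,0xb3) -> 0x12
vd[2] sub(0xc8,0x23) -> 0xa5
vd[3] mask-off/keep -> 0xd0

vd = [4294967257, 18, 165, 208]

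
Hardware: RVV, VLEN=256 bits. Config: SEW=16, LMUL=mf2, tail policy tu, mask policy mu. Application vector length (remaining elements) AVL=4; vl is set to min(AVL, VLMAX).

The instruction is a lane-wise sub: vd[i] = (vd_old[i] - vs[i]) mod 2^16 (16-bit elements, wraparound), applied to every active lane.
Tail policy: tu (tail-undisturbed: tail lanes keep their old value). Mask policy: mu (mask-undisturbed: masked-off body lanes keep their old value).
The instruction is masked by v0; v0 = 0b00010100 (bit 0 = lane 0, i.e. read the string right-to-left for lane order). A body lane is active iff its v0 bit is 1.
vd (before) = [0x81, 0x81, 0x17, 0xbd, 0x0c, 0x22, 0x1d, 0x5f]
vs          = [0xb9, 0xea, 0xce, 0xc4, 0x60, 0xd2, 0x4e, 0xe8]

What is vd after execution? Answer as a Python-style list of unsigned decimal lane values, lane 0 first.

lanes per group: 256·1/2/16 = 8
AVL=4 ≤ VLMAX=8, so vl = 4
vd[0] mask-off/keep -> 0x81
vd[1] mask-off/keep -> 0x81
vd[2] sub(0x17,0xce) -> 0xff49
vd[3] mask-off/keep -> 0xbd
vd[4] tail/keep -> 0x0c
vd[5] tail/keep -> 0x22
vd[6] tail/keep -> 0x1d
vd[7] tail/keep -> 0x5f

vd = [129, 129, 65353, 189, 12, 34, 29, 95]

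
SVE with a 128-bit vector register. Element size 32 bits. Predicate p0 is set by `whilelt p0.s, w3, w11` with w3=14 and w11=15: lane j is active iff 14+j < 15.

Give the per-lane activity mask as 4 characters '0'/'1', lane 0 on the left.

predicate = 1000

128-bit reg / 32-bit elem → 4 lanes
p0[j] = (14+j < 15); true for j=0..0 → 1 lanes set
bits (lane 0 leftmost): 1000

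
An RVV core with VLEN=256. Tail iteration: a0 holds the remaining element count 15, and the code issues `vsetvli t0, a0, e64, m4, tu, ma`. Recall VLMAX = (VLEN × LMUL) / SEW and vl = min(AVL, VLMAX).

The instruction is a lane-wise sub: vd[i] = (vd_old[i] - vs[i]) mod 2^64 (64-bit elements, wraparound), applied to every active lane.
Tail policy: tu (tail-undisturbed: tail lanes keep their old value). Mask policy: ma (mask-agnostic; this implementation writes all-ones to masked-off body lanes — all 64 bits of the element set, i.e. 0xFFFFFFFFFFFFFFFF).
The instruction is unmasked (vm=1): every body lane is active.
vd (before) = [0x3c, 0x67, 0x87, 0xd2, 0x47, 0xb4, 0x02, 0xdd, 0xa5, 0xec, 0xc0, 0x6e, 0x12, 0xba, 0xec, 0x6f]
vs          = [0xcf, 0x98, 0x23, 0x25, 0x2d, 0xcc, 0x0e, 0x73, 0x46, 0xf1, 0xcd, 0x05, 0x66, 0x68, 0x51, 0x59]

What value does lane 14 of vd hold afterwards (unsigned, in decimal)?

VLMAX = (256 × 4) / 64 = 16 lanes
vl = min(AVL, VLMAX) = min(15, 16) = 15
  i=0: sub(0x3c,0xcf) → 18446744073709551469
  i=1: sub(0x67,0x98) → 18446744073709551567
  i=2: sub(0x87,0x23) → 100
  i=3: sub(0xd2,0x25) → 173
  i=4: sub(0x47,0x2d) → 26
  i=5: sub(0xb4,0xcc) → 18446744073709551592
  i=6: sub(0x02,0x0e) → 18446744073709551604
  i=7: sub(0xdd,0x73) → 106
  i=8: sub(0xa5,0x46) → 95
  i=9: sub(0xec,0xf1) → 18446744073709551611
  i=10: sub(0xc0,0xcd) → 18446744073709551603
  i=11: sub(0x6e,0x05) → 105
  i=12: sub(0x12,0x66) → 18446744073709551532
  i=13: sub(0xba,0x68) → 82
  i=14: sub(0xec,0x51) → 155
  i=15: tail/keep → 111

vd[14] = 155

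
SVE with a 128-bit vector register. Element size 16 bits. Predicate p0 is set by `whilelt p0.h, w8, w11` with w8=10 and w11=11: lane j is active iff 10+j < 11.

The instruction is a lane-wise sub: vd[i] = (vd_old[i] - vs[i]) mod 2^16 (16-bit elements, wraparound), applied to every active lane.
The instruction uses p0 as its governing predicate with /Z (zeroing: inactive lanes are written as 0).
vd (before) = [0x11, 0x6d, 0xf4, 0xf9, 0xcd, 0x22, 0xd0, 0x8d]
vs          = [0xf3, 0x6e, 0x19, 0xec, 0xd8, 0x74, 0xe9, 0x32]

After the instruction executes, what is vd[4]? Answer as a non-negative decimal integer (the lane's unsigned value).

lane count: 128 div 16 = 8
active while 10+j < 11, i.e. j ∈ [0,1) capped at 8 ⇒ 1
lane  0: sub(0x11,0xf3) ⇒ 0xff1e
lane  1: tail/zero ⇒ 0x00
lane  2: tail/zero ⇒ 0x00
lane  3: tail/zero ⇒ 0x00
lane  4: tail/zero ⇒ 0x00
lane  5: tail/zero ⇒ 0x00
lane  6: tail/zero ⇒ 0x00
lane  7: tail/zero ⇒ 0x00

vd[4] = 0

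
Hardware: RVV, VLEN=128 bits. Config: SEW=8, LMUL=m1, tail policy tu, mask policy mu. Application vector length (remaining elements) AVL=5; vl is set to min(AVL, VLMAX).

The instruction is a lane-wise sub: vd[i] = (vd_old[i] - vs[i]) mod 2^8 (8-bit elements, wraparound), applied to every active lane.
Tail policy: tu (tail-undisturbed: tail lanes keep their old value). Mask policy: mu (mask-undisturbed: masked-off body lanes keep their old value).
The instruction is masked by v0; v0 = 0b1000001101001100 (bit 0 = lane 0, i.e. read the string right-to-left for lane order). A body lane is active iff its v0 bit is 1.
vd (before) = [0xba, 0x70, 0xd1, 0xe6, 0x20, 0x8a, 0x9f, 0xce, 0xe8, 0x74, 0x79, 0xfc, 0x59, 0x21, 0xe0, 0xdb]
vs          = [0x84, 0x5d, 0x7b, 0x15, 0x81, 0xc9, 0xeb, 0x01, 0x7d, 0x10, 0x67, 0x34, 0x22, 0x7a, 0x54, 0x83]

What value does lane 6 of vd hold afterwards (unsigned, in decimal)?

lanes per group: 128·1/8 = 16
AVL=5 ≤ VLMAX=16, so vl = 5
vd[0] mask-off/keep -> 0xba
vd[1] mask-off/keep -> 0x70
vd[2] sub(0xd1,0x7b) -> 0x56
vd[3] sub(0xe6,0x15) -> 0xd1
vd[4] mask-off/keep -> 0x20
vd[5] tail/keep -> 0x8a
vd[6] tail/keep -> 0x9f
vd[7] tail/keep -> 0xce
vd[8] tail/keep -> 0xe8
vd[9] tail/keep -> 0x74
vd[10] tail/keep -> 0x79
vd[11] tail/keep -> 0xfc
vd[12] tail/keep -> 0x59
vd[13] tail/keep -> 0x21
vd[14] tail/keep -> 0xe0
vd[15] tail/keep -> 0xdb

vd[6] = 159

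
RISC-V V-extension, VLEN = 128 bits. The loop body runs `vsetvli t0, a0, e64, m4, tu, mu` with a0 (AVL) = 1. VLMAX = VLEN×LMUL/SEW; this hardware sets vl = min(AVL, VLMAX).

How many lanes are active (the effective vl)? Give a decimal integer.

vl = 1

VLMAX = VLEN×LMUL/SEW = 128×4/64 = 8
AVL=1 ≤ VLMAX=8, so vl = 1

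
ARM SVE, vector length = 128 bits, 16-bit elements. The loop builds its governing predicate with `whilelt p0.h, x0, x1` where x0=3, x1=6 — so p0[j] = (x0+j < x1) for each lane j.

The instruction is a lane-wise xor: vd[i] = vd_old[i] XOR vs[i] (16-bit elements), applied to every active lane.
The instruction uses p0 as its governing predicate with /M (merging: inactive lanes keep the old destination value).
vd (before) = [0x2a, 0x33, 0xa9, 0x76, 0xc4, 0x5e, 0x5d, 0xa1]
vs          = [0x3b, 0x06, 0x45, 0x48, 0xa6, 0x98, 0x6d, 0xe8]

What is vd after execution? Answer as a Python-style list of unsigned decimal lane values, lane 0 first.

128-bit reg / 16-bit elem → 8 lanes
active while 3+j < 6, i.e. j ∈ [0,3) capped at 8 ⇒ 3
  i=0: xor(0x2a,0x3b) → 17
  i=1: xor(0x33,0x06) → 53
  i=2: xor(0xa9,0x45) → 236
  i=3: tail/keep → 118
  i=4: tail/keep → 196
  i=5: tail/keep → 94
  i=6: tail/keep → 93
  i=7: tail/keep → 161

vd = [17, 53, 236, 118, 196, 94, 93, 161]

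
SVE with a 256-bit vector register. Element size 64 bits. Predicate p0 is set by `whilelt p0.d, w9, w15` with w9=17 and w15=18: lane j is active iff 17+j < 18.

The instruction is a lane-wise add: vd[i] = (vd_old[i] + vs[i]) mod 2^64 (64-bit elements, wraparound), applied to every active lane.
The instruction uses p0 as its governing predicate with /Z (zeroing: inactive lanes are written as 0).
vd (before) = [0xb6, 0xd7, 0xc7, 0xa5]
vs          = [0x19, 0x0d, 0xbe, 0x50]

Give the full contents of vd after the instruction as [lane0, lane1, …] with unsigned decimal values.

vd = [207, 0, 0, 0]

lane count: 256 div 64 = 4
p0[j] = (17+j < 18); true for j=0..0 → 1 lanes set
vd[0] add(0xb6,0x19) -> 0xcf
vd[1] tail/zero -> 0x00
vd[2] tail/zero -> 0x00
vd[3] tail/zero -> 0x00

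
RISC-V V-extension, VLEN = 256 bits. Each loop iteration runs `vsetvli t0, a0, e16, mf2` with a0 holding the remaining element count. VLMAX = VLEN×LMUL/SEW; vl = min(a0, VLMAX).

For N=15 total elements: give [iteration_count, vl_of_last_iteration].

lanes per group: 256·1/2/16 = 8
iterations = ceil(15/8) = 2; final-pass vl = 7

[iterations, last_vl] = [2, 7]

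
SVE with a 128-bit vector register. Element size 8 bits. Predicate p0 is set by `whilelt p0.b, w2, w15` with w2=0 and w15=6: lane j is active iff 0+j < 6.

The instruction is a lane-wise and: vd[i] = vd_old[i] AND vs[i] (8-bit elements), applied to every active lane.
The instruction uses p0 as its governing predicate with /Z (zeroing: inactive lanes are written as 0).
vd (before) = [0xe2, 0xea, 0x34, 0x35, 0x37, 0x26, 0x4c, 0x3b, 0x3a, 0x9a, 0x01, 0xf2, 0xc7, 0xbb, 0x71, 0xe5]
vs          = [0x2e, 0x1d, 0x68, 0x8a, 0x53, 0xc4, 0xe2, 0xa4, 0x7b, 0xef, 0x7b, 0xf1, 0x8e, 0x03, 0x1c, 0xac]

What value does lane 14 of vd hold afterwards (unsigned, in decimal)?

vd[14] = 0

128-bit reg / 8-bit elem → 16 lanes
p0[j] = (0+j < 6); true for j=0..5 → 6 lanes set
lane  0: and(0xe2,0x2e) ⇒ 0x22
lane  1: and(0xea,0x1d) ⇒ 0x08
lane  2: and(0x34,0x68) ⇒ 0x20
lane  3: and(0x35,0x8a) ⇒ 0x00
lane  4: and(0x37,0x53) ⇒ 0x13
lane  5: and(0x26,0xc4) ⇒ 0x04
lane  6: tail/zero ⇒ 0x00
lane  7: tail/zero ⇒ 0x00
lane  8: tail/zero ⇒ 0x00
lane  9: tail/zero ⇒ 0x00
lane 10: tail/zero ⇒ 0x00
lane 11: tail/zero ⇒ 0x00
lane 12: tail/zero ⇒ 0x00
lane 13: tail/zero ⇒ 0x00
lane 14: tail/zero ⇒ 0x00
lane 15: tail/zero ⇒ 0x00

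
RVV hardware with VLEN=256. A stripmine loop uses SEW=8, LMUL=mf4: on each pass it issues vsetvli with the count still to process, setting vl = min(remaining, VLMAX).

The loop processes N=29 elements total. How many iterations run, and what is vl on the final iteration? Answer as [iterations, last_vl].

[iterations, last_vl] = [4, 5]

VLMAX = VLEN×LMUL/SEW = 256×1/4/8 = 8
iterations = ceil(29/8) = 4; final-pass vl = 5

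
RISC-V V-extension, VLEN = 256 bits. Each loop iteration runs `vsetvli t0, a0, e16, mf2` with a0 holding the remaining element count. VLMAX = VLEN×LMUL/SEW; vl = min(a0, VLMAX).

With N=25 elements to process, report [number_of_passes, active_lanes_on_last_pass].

VLMAX = (256 × 1/2) / 16 = 8 lanes
25 elements at 8/iter → 4 passes, remainder 1 on the last

[iterations, last_vl] = [4, 1]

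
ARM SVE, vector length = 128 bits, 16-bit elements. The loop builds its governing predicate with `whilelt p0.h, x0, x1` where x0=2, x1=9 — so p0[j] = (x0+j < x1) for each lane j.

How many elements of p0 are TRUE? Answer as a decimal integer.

vl = 7

lane count: 128 div 16 = 8
whilelt: lane j active iff 2+j < 9 → j < 7 → 7 active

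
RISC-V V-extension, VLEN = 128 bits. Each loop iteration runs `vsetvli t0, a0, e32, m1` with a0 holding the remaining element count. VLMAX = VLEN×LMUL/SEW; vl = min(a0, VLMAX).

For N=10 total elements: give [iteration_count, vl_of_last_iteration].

lanes per group: 128·1/32 = 4
iterations = ceil(10/4) = 3; final-pass vl = 2

[iterations, last_vl] = [3, 2]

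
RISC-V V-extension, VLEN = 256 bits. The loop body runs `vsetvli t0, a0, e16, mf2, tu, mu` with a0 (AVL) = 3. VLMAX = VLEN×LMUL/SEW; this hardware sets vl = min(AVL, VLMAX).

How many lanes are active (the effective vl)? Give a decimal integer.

vl = 3

VLMAX = (256 × 1/2) / 16 = 8 lanes
vl ← min(3, 8) = 3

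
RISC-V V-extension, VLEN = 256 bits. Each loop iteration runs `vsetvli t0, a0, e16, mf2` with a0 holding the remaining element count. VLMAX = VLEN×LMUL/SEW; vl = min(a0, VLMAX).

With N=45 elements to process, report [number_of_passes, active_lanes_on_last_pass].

lanes per group: 256·1/2/16 = 8
iterations = ceil(45/8) = 6; final-pass vl = 5

[iterations, last_vl] = [6, 5]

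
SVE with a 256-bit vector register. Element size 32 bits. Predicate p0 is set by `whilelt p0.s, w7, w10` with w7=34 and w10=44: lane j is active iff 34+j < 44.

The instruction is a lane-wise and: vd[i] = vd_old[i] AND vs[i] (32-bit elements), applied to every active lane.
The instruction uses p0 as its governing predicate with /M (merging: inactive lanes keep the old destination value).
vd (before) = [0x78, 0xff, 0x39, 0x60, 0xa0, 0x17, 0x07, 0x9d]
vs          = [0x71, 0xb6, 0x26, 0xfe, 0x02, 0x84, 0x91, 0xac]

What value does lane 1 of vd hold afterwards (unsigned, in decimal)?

vd[1] = 182

register lanes = 256/32 = 8
p0[j] = (34+j < 44); true for j=0..7 → 8 lanes set
lane  0: and(0x78,0x71) ⇒ 0x70
lane  1: and(0xff,0xb6) ⇒ 0xb6
lane  2: and(0x39,0x26) ⇒ 0x20
lane  3: and(0x60,0xfe) ⇒ 0x60
lane  4: and(0xa0,0x02) ⇒ 0x00
lane  5: and(0x17,0x84) ⇒ 0x04
lane  6: and(0x07,0x91) ⇒ 0x01
lane  7: and(0x9d,0xac) ⇒ 0x8c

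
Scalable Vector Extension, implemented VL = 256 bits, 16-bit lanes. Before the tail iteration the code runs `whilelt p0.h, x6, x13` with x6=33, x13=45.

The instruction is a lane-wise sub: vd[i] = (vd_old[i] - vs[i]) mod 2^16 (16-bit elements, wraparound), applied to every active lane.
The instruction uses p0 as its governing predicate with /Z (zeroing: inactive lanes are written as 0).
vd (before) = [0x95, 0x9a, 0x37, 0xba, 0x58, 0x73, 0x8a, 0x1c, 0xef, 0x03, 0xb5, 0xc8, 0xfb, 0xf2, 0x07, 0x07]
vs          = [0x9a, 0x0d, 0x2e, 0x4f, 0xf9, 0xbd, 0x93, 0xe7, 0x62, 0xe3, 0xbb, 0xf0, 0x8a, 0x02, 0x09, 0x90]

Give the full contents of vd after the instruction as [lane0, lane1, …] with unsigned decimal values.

register lanes = 256/16 = 16
whilelt: lane j active iff 33+j < 45 → j < 12 → 12 active
  i=0: sub(0x95,0x9a) → 65531
  i=1: sub(0x9a,0x0d) → 141
  i=2: sub(0x37,0x2e) → 9
  i=3: sub(0xba,0x4f) → 107
  i=4: sub(0x58,0xf9) → 65375
  i=5: sub(0x73,0xbd) → 65462
  i=6: sub(0x8a,0x93) → 65527
  i=7: sub(0x1c,0xe7) → 65333
  i=8: sub(0xef,0x62) → 141
  i=9: sub(0x03,0xe3) → 65312
  i=10: sub(0xb5,0xbb) → 65530
  i=11: sub(0xc8,0xf0) → 65496
  i=12: tail/zero → 0
  i=13: tail/zero → 0
  i=14: tail/zero → 0
  i=15: tail/zero → 0

vd = [65531, 141, 9, 107, 65375, 65462, 65527, 65333, 141, 65312, 65530, 65496, 0, 0, 0, 0]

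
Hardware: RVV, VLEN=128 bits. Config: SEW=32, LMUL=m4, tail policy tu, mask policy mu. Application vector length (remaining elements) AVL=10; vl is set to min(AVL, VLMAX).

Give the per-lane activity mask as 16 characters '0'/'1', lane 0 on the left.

VLMAX = (128 × 4) / 32 = 16 lanes
vl = min(AVL, VLMAX) = min(10, 16) = 10
bits (lane 0 leftmost): 1111111111000000

predicate = 1111111111000000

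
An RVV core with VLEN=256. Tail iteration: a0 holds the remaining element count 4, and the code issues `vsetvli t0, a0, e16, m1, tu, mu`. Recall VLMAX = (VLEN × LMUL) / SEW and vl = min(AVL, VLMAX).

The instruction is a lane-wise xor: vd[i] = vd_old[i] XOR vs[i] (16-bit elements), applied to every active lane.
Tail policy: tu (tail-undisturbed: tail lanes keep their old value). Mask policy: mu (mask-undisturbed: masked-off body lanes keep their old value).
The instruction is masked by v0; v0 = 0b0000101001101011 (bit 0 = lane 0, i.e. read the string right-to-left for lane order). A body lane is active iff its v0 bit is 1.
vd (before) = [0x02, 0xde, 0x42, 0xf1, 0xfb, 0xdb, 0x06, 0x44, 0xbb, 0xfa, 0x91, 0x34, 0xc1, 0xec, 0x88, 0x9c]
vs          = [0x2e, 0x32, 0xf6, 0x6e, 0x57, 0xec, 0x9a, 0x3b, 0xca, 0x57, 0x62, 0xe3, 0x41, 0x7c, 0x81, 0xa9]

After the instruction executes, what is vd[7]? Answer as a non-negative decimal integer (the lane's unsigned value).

vd[7] = 68

VLMAX = VLEN×LMUL/SEW = 256×1/16 = 16
vl ← min(4, 16) = 4
[0] xor(0x02,0x2e) = 0x2c
[1] xor(0xde,0x32) = 0xec
[2] mask-off/keep = 0x42
[3] xor(0xf1,0x6e) = 0x9f
[4] tail/keep = 0xfb
[5] tail/keep = 0xdb
[6] tail/keep = 0x06
[7] tail/keep = 0x44
[8] tail/keep = 0xbb
[9] tail/keep = 0xfa
[10] tail/keep = 0x91
[11] tail/keep = 0x34
[12] tail/keep = 0xc1
[13] tail/keep = 0xec
[14] tail/keep = 0x88
[15] tail/keep = 0x9c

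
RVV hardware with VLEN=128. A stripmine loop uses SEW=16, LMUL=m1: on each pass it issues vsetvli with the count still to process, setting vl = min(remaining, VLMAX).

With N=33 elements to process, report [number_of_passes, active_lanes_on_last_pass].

lanes per group: 128·1/16 = 8
N=33: ⌈33/8⌉ = 5 iters; last vl = 33 − 4×8 = 1

[iterations, last_vl] = [5, 1]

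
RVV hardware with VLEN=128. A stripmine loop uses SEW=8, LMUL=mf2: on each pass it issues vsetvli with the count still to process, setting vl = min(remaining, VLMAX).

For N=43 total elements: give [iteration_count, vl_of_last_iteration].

VLMAX = VLEN×LMUL/SEW = 128×1/2/8 = 8
N=43: ⌈43/8⌉ = 6 iters; last vl = 43 − 5×8 = 3

[iterations, last_vl] = [6, 3]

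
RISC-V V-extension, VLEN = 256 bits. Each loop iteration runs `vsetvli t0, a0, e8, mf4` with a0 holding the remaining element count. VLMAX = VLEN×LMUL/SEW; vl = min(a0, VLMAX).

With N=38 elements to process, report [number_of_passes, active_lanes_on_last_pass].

[iterations, last_vl] = [5, 6]

VLMAX = VLEN×LMUL/SEW = 256×1/4/8 = 8
N=38: ⌈38/8⌉ = 5 iters; last vl = 38 − 4×8 = 6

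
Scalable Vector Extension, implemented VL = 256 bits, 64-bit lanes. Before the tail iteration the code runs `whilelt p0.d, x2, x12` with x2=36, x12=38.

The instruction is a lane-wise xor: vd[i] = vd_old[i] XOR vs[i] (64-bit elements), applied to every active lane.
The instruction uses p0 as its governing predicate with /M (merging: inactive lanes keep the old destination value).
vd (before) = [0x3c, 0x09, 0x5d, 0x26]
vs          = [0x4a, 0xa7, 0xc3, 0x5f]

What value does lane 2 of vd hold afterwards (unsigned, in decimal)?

vd[2] = 93

register lanes = 256/64 = 4
p0[j] = (36+j < 38); true for j=0..1 → 2 lanes set
lane  0: xor(0x3c,0x4a) ⇒ 0x76
lane  1: xor(0x09,0xa7) ⇒ 0xae
lane  2: tail/keep ⇒ 0x5d
lane  3: tail/keep ⇒ 0x26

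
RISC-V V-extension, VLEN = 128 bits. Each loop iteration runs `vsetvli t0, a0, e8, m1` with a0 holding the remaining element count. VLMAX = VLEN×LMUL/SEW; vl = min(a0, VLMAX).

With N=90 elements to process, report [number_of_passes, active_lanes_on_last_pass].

VLMAX = (128 × 1) / 8 = 16 lanes
iterations = ceil(90/16) = 6; final-pass vl = 10

[iterations, last_vl] = [6, 10]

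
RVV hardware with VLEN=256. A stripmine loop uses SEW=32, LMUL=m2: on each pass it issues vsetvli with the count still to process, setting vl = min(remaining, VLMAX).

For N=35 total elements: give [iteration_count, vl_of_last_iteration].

VLMAX = VLEN×LMUL/SEW = 256×2/32 = 16
iterations = ceil(35/16) = 3; final-pass vl = 3

[iterations, last_vl] = [3, 3]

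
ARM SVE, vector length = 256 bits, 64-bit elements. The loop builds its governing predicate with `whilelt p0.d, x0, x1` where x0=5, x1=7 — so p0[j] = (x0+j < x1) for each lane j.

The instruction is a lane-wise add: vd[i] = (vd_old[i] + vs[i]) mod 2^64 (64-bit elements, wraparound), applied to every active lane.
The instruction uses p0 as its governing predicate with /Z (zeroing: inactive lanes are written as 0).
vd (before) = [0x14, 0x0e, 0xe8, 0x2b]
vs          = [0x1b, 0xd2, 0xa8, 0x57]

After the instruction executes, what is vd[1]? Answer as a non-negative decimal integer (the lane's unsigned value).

256-bit reg / 64-bit elem → 4 lanes
p0[j] = (5+j < 7); true for j=0..1 → 2 lanes set
  i=0: add(0x14,0x1b) → 47
  i=1: add(0x0e,0xd2) → 224
  i=2: tail/zero → 0
  i=3: tail/zero → 0

vd[1] = 224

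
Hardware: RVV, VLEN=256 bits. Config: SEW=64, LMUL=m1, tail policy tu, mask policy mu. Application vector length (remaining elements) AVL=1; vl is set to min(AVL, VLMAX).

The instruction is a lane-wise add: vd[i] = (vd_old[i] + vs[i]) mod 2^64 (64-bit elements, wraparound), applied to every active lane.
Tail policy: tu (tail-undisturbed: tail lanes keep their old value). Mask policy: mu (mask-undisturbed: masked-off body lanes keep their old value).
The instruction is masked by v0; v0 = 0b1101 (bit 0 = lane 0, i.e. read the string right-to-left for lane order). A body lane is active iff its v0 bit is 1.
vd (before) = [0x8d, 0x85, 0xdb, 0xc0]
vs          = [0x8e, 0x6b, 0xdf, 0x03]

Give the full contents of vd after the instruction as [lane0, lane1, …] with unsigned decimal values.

VLMAX = (256 × 1) / 64 = 4 lanes
AVL=1 ≤ VLMAX=4, so vl = 1
[0] add(0x8d,0x8e) = 0x11b
[1] tail/keep = 0x85
[2] tail/keep = 0xdb
[3] tail/keep = 0xc0

vd = [283, 133, 219, 192]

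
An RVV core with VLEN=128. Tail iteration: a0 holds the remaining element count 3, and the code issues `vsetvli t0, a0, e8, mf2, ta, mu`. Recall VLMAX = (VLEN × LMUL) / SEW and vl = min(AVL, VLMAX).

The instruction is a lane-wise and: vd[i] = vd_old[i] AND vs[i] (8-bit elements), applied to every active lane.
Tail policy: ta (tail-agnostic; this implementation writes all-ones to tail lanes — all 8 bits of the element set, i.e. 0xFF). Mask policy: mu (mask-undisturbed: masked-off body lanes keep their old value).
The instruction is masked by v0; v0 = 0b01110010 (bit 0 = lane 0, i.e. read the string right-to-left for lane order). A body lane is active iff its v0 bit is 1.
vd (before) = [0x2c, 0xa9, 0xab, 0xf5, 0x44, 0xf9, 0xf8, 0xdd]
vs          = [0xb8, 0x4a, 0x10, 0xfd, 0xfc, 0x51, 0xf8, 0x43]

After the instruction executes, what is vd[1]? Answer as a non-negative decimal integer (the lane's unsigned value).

vd[1] = 8

VLMAX = (128 × 1/2) / 8 = 8 lanes
vl = min(AVL, VLMAX) = min(3, 8) = 3
  i=0: mask-off/keep → 44
  i=1: and(0xa9,0x4a) → 8
  i=2: mask-off/keep → 171
  i=3: tail/ones → 255
  i=4: tail/ones → 255
  i=5: tail/ones → 255
  i=6: tail/ones → 255
  i=7: tail/ones → 255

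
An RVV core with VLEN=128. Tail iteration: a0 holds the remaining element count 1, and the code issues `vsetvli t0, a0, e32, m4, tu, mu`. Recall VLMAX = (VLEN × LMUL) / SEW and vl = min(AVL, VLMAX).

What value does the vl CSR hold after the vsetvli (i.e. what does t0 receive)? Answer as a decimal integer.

vl = 1

lanes per group: 128·4/32 = 16
vl = min(AVL, VLMAX) = min(1, 16) = 1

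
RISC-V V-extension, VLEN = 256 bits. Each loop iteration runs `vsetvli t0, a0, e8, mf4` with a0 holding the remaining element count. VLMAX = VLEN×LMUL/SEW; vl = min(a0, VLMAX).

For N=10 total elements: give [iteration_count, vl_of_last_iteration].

[iterations, last_vl] = [2, 2]

lanes per group: 256·1/4/8 = 8
iterations = ceil(10/8) = 2; final-pass vl = 2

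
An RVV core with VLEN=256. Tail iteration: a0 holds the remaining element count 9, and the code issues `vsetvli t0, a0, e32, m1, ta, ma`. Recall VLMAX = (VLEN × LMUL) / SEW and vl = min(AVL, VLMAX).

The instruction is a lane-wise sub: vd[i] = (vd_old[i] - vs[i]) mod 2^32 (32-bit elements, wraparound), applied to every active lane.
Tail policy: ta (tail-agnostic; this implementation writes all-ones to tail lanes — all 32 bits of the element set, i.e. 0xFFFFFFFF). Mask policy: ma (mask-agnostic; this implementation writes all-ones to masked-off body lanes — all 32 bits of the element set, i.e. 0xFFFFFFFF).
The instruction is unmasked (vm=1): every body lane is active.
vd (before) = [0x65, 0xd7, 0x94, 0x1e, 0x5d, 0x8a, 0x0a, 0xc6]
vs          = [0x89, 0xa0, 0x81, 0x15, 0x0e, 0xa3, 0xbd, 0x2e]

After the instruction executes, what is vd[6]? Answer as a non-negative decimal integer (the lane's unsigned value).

vd[6] = 4294967117

VLMAX = (256 × 1) / 32 = 8 lanes
vl ← min(9, 8) = 8
lane  0: sub(0x65,0x89) ⇒ 0xffffffdc
lane  1: sub(0xd7,0xa0) ⇒ 0x37
lane  2: sub(0x94,0x81) ⇒ 0x13
lane  3: sub(0x1e,0x15) ⇒ 0x09
lane  4: sub(0x5d,0x0e) ⇒ 0x4f
lane  5: sub(0x8a,0xa3) ⇒ 0xffffffe7
lane  6: sub(0x0a,0xbd) ⇒ 0xffffff4d
lane  7: sub(0xc6,0x2e) ⇒ 0x98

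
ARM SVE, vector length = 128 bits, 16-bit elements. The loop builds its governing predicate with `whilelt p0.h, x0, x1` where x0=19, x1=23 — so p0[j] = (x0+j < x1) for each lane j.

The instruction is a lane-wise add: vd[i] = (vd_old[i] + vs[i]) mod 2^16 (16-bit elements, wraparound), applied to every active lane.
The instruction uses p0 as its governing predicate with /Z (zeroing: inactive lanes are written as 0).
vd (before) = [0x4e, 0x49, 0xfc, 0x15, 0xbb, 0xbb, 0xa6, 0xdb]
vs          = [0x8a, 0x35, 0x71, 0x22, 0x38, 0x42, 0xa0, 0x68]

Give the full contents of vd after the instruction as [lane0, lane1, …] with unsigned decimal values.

128-bit reg / 16-bit elem → 8 lanes
active while 19+j < 23, i.e. j ∈ [0,4) capped at 8 ⇒ 4
  i=0: add(0x4e,0x8a) → 216
  i=1: add(0x49,0x35) → 126
  i=2: add(0xfc,0x71) → 365
  i=3: add(0x15,0x22) → 55
  i=4: tail/zero → 0
  i=5: tail/zero → 0
  i=6: tail/zero → 0
  i=7: tail/zero → 0

vd = [216, 126, 365, 55, 0, 0, 0, 0]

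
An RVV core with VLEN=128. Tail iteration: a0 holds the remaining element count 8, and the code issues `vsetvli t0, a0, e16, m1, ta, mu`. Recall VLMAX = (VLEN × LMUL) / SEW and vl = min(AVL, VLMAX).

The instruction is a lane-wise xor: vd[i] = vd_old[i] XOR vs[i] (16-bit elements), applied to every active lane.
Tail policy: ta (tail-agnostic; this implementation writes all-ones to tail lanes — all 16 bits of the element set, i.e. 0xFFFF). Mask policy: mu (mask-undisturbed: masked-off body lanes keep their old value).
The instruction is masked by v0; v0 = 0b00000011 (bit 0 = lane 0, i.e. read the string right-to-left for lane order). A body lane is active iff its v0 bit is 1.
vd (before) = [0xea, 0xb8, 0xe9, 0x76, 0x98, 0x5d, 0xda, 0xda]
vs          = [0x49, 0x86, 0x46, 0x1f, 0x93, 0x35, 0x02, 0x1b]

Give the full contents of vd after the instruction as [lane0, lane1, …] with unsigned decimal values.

lanes per group: 128·1/16 = 8
vl = min(AVL, VLMAX) = min(8, 8) = 8
  i=0: xor(0xea,0x49) → 163
  i=1: xor(0xb8,0x86) → 62
  i=2: mask-off/keep → 233
  i=3: mask-off/keep → 118
  i=4: mask-off/keep → 152
  i=5: mask-off/keep → 93
  i=6: mask-off/keep → 218
  i=7: mask-off/keep → 218

vd = [163, 62, 233, 118, 152, 93, 218, 218]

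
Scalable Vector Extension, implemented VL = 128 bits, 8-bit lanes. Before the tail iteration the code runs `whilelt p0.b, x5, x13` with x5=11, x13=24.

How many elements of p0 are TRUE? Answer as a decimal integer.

vl = 13

lane count: 128 div 8 = 16
active while 11+j < 24, i.e. j ∈ [0,13) capped at 16 ⇒ 13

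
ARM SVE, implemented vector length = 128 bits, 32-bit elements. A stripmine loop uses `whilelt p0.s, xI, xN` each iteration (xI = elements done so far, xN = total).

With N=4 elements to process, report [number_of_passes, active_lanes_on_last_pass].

[iterations, last_vl] = [1, 4]

register lanes = 128/32 = 4
4 elements at 4/iter → 1 passes, remainder 4 on the last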